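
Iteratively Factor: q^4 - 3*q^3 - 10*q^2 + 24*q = (q - 4)*(q^3 + q^2 - 6*q) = q*(q - 4)*(q^2 + q - 6) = q*(q - 4)*(q + 3)*(q - 2)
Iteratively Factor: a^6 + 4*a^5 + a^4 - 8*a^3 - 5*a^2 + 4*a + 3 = (a + 3)*(a^5 + a^4 - 2*a^3 - 2*a^2 + a + 1) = (a + 1)*(a + 3)*(a^4 - 2*a^2 + 1) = (a + 1)^2*(a + 3)*(a^3 - a^2 - a + 1) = (a - 1)*(a + 1)^2*(a + 3)*(a^2 - 1) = (a - 1)^2*(a + 1)^2*(a + 3)*(a + 1)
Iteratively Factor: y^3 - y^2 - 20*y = (y + 4)*(y^2 - 5*y) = (y - 5)*(y + 4)*(y)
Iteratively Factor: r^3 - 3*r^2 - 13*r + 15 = (r - 5)*(r^2 + 2*r - 3) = (r - 5)*(r - 1)*(r + 3)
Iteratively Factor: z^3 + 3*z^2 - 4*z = (z + 4)*(z^2 - z) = (z - 1)*(z + 4)*(z)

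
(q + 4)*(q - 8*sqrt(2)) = q^2 - 8*sqrt(2)*q + 4*q - 32*sqrt(2)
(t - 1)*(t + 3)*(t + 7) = t^3 + 9*t^2 + 11*t - 21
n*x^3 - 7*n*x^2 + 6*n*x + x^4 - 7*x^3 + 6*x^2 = x*(n + x)*(x - 6)*(x - 1)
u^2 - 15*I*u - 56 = (u - 8*I)*(u - 7*I)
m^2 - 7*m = m*(m - 7)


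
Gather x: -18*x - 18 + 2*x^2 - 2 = 2*x^2 - 18*x - 20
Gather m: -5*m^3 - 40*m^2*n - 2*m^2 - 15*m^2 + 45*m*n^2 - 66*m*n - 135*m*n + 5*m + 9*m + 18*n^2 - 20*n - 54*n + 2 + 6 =-5*m^3 + m^2*(-40*n - 17) + m*(45*n^2 - 201*n + 14) + 18*n^2 - 74*n + 8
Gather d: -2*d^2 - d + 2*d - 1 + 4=-2*d^2 + d + 3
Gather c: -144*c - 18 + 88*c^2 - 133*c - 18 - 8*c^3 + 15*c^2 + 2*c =-8*c^3 + 103*c^2 - 275*c - 36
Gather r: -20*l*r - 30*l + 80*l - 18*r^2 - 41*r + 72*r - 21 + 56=50*l - 18*r^2 + r*(31 - 20*l) + 35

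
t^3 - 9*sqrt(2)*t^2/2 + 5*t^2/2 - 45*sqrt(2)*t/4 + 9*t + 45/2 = (t + 5/2)*(t - 3*sqrt(2))*(t - 3*sqrt(2)/2)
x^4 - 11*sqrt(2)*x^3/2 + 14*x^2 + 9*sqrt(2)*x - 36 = (x - 3*sqrt(2))*(x - 2*sqrt(2))*(x - 3*sqrt(2)/2)*(x + sqrt(2))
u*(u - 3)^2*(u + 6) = u^4 - 27*u^2 + 54*u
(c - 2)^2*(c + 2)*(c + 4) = c^4 + 2*c^3 - 12*c^2 - 8*c + 32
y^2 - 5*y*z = y*(y - 5*z)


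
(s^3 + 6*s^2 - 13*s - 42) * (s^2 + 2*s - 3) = s^5 + 8*s^4 - 4*s^3 - 86*s^2 - 45*s + 126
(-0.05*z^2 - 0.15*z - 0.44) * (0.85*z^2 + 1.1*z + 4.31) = -0.0425*z^4 - 0.1825*z^3 - 0.7545*z^2 - 1.1305*z - 1.8964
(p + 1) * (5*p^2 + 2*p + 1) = 5*p^3 + 7*p^2 + 3*p + 1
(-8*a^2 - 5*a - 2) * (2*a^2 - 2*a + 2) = -16*a^4 + 6*a^3 - 10*a^2 - 6*a - 4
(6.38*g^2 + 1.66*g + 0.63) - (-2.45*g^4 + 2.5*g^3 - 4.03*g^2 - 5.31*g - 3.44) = 2.45*g^4 - 2.5*g^3 + 10.41*g^2 + 6.97*g + 4.07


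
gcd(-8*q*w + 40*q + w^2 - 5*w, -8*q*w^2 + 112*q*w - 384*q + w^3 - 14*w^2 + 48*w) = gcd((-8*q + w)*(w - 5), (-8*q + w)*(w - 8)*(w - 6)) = 8*q - w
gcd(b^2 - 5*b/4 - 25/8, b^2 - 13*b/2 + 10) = b - 5/2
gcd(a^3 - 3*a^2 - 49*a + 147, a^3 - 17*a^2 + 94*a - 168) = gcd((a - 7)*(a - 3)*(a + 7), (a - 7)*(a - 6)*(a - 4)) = a - 7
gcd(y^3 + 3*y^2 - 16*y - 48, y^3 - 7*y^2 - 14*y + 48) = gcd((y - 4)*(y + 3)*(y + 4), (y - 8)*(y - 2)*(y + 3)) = y + 3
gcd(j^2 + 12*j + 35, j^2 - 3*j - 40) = j + 5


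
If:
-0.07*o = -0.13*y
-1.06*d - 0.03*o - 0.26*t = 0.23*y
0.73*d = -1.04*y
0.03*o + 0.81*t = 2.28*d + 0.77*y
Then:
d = 0.00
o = 0.00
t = 0.00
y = 0.00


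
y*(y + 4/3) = y^2 + 4*y/3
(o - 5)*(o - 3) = o^2 - 8*o + 15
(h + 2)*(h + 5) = h^2 + 7*h + 10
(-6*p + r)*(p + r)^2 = -6*p^3 - 11*p^2*r - 4*p*r^2 + r^3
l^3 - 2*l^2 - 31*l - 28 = (l - 7)*(l + 1)*(l + 4)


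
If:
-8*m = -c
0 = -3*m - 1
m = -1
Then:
No Solution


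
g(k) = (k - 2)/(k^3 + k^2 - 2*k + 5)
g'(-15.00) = 0.00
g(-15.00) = 0.01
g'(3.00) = 0.00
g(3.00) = 0.03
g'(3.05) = 0.00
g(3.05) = 0.03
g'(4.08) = -0.01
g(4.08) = 0.03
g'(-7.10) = 0.01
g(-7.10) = 0.03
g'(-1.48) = 0.26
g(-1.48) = -0.50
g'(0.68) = 0.28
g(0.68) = -0.30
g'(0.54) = 0.23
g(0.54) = -0.33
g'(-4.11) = 0.13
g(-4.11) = 0.16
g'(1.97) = 0.08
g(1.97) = -0.00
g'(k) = (k - 2)*(-3*k^2 - 2*k + 2)/(k^3 + k^2 - 2*k + 5)^2 + 1/(k^3 + k^2 - 2*k + 5)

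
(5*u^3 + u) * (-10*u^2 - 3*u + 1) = -50*u^5 - 15*u^4 - 5*u^3 - 3*u^2 + u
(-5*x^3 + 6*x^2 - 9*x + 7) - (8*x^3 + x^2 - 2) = -13*x^3 + 5*x^2 - 9*x + 9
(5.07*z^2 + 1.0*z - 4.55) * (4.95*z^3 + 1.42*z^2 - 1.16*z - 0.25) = 25.0965*z^5 + 12.1494*z^4 - 26.9837*z^3 - 8.8885*z^2 + 5.028*z + 1.1375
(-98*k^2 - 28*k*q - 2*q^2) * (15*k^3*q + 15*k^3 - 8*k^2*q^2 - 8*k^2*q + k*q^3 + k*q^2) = -1470*k^5*q - 1470*k^5 + 364*k^4*q^2 + 364*k^4*q + 96*k^3*q^3 + 96*k^3*q^2 - 12*k^2*q^4 - 12*k^2*q^3 - 2*k*q^5 - 2*k*q^4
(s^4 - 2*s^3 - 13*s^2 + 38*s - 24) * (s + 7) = s^5 + 5*s^4 - 27*s^3 - 53*s^2 + 242*s - 168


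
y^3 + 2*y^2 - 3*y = y*(y - 1)*(y + 3)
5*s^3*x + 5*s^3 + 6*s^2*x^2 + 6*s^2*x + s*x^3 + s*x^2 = (s + x)*(5*s + x)*(s*x + s)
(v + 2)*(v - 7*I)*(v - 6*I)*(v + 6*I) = v^4 + 2*v^3 - 7*I*v^3 + 36*v^2 - 14*I*v^2 + 72*v - 252*I*v - 504*I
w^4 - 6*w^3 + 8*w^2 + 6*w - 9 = (w - 3)^2*(w - 1)*(w + 1)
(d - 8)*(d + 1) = d^2 - 7*d - 8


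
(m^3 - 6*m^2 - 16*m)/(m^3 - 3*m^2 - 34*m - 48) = m/(m + 3)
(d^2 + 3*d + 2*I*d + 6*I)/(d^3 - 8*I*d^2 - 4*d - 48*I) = (d + 3)/(d^2 - 10*I*d - 24)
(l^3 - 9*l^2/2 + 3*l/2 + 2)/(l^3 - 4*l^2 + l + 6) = (l^3 - 9*l^2/2 + 3*l/2 + 2)/(l^3 - 4*l^2 + l + 6)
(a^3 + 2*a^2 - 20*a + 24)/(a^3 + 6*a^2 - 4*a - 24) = (a - 2)/(a + 2)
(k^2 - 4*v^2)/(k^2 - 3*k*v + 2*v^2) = (-k - 2*v)/(-k + v)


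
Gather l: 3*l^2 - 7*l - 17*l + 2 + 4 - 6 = 3*l^2 - 24*l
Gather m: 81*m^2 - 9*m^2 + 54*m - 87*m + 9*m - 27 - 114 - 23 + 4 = 72*m^2 - 24*m - 160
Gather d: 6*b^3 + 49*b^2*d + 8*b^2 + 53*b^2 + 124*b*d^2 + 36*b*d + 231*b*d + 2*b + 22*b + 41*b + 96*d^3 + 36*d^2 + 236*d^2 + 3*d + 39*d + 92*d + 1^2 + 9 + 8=6*b^3 + 61*b^2 + 65*b + 96*d^3 + d^2*(124*b + 272) + d*(49*b^2 + 267*b + 134) + 18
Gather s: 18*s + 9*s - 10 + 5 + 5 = 27*s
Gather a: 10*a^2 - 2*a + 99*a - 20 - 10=10*a^2 + 97*a - 30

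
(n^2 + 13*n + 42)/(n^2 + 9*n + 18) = (n + 7)/(n + 3)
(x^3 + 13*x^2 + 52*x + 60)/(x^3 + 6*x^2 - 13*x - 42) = (x^2 + 11*x + 30)/(x^2 + 4*x - 21)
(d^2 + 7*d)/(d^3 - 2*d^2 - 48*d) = (d + 7)/(d^2 - 2*d - 48)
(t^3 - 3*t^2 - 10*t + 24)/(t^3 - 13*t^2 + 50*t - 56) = (t + 3)/(t - 7)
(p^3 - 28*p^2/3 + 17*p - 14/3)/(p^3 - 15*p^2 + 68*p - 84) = (p - 1/3)/(p - 6)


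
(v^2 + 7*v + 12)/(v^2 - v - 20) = (v + 3)/(v - 5)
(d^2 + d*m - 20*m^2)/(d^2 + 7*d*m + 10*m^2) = (d - 4*m)/(d + 2*m)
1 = 1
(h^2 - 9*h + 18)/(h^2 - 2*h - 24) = (h - 3)/(h + 4)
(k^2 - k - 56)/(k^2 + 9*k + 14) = (k - 8)/(k + 2)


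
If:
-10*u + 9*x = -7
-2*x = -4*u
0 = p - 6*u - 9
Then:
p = 15/4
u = -7/8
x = -7/4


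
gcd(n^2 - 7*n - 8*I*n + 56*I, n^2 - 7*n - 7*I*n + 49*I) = n - 7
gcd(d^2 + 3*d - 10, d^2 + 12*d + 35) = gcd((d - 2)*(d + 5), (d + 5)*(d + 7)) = d + 5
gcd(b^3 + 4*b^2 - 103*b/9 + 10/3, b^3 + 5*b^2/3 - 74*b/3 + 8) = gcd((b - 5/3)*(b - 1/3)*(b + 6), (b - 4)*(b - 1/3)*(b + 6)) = b^2 + 17*b/3 - 2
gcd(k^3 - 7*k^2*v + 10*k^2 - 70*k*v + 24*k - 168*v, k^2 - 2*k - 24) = k + 4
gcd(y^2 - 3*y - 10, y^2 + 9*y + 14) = y + 2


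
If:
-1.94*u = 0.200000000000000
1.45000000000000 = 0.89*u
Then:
No Solution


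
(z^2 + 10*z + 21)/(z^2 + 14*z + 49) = (z + 3)/(z + 7)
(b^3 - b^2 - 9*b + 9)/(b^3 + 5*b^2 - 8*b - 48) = (b^2 + 2*b - 3)/(b^2 + 8*b + 16)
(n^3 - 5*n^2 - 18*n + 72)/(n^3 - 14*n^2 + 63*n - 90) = (n + 4)/(n - 5)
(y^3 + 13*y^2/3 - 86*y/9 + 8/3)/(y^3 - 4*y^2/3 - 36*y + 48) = (y - 1/3)/(y - 6)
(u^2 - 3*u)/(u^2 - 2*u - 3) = u/(u + 1)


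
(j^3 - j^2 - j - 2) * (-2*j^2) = -2*j^5 + 2*j^4 + 2*j^3 + 4*j^2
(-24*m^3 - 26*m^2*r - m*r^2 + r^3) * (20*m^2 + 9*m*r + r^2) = -480*m^5 - 736*m^4*r - 278*m^3*r^2 - 15*m^2*r^3 + 8*m*r^4 + r^5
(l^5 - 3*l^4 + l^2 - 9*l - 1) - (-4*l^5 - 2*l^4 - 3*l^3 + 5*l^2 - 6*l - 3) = 5*l^5 - l^4 + 3*l^3 - 4*l^2 - 3*l + 2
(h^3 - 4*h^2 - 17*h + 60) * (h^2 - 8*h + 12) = h^5 - 12*h^4 + 27*h^3 + 148*h^2 - 684*h + 720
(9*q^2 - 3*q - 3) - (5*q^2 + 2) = 4*q^2 - 3*q - 5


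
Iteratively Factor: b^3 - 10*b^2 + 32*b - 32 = (b - 4)*(b^2 - 6*b + 8) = (b - 4)^2*(b - 2)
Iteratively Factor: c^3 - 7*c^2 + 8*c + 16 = (c - 4)*(c^2 - 3*c - 4) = (c - 4)^2*(c + 1)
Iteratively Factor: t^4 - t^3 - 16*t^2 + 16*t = (t - 4)*(t^3 + 3*t^2 - 4*t) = (t - 4)*(t - 1)*(t^2 + 4*t) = t*(t - 4)*(t - 1)*(t + 4)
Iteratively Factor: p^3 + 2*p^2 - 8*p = (p)*(p^2 + 2*p - 8) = p*(p + 4)*(p - 2)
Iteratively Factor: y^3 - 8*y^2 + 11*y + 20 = (y + 1)*(y^2 - 9*y + 20) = (y - 4)*(y + 1)*(y - 5)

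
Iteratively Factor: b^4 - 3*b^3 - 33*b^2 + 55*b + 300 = (b + 4)*(b^3 - 7*b^2 - 5*b + 75) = (b - 5)*(b + 4)*(b^2 - 2*b - 15) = (b - 5)*(b + 3)*(b + 4)*(b - 5)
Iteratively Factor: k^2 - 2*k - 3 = (k + 1)*(k - 3)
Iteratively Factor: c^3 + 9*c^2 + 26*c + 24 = (c + 3)*(c^2 + 6*c + 8) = (c + 3)*(c + 4)*(c + 2)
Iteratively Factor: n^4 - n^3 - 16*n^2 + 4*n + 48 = (n - 4)*(n^3 + 3*n^2 - 4*n - 12) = (n - 4)*(n - 2)*(n^2 + 5*n + 6) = (n - 4)*(n - 2)*(n + 2)*(n + 3)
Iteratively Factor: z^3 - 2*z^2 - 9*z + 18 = (z + 3)*(z^2 - 5*z + 6) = (z - 2)*(z + 3)*(z - 3)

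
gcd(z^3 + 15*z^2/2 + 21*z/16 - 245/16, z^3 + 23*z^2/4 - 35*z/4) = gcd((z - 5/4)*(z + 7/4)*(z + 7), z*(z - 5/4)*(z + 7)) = z^2 + 23*z/4 - 35/4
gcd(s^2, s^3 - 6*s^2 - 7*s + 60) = 1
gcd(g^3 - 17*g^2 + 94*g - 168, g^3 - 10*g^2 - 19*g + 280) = g - 7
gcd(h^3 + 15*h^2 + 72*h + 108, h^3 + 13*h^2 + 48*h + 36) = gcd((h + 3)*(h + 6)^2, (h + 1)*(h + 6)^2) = h^2 + 12*h + 36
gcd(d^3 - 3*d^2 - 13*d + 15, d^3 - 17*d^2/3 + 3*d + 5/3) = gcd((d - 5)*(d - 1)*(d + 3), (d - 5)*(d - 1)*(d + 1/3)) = d^2 - 6*d + 5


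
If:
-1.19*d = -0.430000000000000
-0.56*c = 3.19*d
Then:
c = -2.06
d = 0.36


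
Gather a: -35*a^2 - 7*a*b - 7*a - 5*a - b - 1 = -35*a^2 + a*(-7*b - 12) - b - 1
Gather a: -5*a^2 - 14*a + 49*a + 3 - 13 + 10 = -5*a^2 + 35*a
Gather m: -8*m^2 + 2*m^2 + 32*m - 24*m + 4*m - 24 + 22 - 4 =-6*m^2 + 12*m - 6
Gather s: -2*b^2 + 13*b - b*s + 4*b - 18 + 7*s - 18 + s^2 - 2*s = -2*b^2 + 17*b + s^2 + s*(5 - b) - 36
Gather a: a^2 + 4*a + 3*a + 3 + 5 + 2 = a^2 + 7*a + 10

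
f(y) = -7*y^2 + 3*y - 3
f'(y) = 3 - 14*y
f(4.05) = -105.67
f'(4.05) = -53.70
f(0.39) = -2.89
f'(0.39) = -2.46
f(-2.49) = -53.87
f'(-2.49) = 37.86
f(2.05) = -26.27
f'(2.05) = -25.70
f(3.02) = -57.78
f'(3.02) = -39.28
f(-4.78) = -177.28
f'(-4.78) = 69.92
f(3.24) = -66.76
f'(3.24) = -42.36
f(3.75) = -90.19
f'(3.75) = -49.50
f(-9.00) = -597.00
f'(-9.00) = 129.00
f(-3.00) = -75.00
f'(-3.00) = 45.00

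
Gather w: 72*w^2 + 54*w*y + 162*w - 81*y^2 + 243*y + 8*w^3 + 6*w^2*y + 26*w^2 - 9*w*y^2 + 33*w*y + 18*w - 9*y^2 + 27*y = 8*w^3 + w^2*(6*y + 98) + w*(-9*y^2 + 87*y + 180) - 90*y^2 + 270*y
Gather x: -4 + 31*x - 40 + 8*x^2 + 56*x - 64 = 8*x^2 + 87*x - 108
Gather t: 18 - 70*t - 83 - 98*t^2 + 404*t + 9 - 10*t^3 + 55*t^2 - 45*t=-10*t^3 - 43*t^2 + 289*t - 56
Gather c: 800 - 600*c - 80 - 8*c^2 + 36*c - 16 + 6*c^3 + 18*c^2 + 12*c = 6*c^3 + 10*c^2 - 552*c + 704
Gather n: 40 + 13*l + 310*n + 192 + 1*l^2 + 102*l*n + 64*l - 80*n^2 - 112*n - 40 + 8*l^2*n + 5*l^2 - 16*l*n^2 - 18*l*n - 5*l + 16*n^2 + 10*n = 6*l^2 + 72*l + n^2*(-16*l - 64) + n*(8*l^2 + 84*l + 208) + 192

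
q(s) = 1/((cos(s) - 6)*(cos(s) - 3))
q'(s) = sin(s)/((cos(s) - 6)*(cos(s) - 3)^2) + sin(s)/((cos(s) - 6)^2*(cos(s) - 3)) = (2*cos(s) - 9)*sin(s)/((cos(s) - 6)^2*(cos(s) - 3)^2)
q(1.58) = 0.06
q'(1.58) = -0.03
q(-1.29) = 0.06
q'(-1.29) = 0.03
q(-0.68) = 0.09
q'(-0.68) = 0.03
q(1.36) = 0.06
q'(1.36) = -0.03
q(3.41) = 0.04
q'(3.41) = 0.00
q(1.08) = 0.07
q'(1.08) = -0.04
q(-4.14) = 0.04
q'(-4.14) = -0.02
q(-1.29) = 0.06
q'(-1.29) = 0.03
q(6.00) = 0.10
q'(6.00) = 0.02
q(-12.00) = 0.09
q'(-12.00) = -0.03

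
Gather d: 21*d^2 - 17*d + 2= 21*d^2 - 17*d + 2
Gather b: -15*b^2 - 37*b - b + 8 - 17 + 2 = -15*b^2 - 38*b - 7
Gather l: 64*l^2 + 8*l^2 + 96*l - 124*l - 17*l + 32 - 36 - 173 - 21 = 72*l^2 - 45*l - 198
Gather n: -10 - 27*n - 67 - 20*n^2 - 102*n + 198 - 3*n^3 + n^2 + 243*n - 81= -3*n^3 - 19*n^2 + 114*n + 40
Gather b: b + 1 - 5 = b - 4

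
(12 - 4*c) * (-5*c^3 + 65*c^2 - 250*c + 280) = 20*c^4 - 320*c^3 + 1780*c^2 - 4120*c + 3360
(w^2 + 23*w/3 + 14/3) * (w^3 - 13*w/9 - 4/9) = w^5 + 23*w^4/3 + 29*w^3/9 - 311*w^2/27 - 274*w/27 - 56/27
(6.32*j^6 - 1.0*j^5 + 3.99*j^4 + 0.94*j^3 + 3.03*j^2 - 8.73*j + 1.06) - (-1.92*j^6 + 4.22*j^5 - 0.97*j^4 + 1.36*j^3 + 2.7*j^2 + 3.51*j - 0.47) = 8.24*j^6 - 5.22*j^5 + 4.96*j^4 - 0.42*j^3 + 0.33*j^2 - 12.24*j + 1.53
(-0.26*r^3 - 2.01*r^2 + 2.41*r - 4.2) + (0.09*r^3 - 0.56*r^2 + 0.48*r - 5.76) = -0.17*r^3 - 2.57*r^2 + 2.89*r - 9.96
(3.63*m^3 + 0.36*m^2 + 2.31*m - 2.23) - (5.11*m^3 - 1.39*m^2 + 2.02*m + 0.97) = -1.48*m^3 + 1.75*m^2 + 0.29*m - 3.2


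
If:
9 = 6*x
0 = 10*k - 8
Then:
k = 4/5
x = 3/2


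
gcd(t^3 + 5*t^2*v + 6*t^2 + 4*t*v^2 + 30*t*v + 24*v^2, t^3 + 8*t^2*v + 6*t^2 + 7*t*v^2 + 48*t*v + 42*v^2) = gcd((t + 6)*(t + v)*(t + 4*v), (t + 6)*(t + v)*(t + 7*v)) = t^2 + t*v + 6*t + 6*v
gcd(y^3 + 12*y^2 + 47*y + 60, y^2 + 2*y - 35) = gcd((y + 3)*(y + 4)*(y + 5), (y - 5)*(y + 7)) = 1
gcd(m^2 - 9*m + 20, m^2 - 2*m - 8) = m - 4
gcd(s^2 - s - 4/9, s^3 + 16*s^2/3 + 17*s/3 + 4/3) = s + 1/3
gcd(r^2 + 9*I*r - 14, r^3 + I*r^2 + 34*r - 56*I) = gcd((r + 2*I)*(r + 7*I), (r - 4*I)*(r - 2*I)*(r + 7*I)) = r + 7*I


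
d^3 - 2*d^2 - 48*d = d*(d - 8)*(d + 6)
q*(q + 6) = q^2 + 6*q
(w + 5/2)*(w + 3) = w^2 + 11*w/2 + 15/2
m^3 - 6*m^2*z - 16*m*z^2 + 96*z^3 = (m - 6*z)*(m - 4*z)*(m + 4*z)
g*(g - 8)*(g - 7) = g^3 - 15*g^2 + 56*g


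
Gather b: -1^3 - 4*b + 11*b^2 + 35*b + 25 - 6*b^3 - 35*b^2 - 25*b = -6*b^3 - 24*b^2 + 6*b + 24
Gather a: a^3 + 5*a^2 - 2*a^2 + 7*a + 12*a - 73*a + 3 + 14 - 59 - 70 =a^3 + 3*a^2 - 54*a - 112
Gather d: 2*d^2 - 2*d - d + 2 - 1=2*d^2 - 3*d + 1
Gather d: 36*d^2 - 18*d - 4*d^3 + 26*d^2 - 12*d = -4*d^3 + 62*d^2 - 30*d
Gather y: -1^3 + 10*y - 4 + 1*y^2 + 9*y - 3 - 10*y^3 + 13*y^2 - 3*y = -10*y^3 + 14*y^2 + 16*y - 8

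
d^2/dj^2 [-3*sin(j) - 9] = 3*sin(j)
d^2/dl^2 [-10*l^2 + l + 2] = -20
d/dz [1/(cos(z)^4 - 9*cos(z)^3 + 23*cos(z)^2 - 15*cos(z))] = (4*cos(z)^3 - 27*cos(z)^2 + 46*cos(z) - 15)*sin(z)/((cos(z)^3 - 9*cos(z)^2 + 23*cos(z) - 15)^2*cos(z)^2)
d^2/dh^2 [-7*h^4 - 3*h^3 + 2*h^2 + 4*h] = -84*h^2 - 18*h + 4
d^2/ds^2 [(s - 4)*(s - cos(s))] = (s - 4)*cos(s) + 2*sin(s) + 2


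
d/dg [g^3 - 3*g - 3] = 3*g^2 - 3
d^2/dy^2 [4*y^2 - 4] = 8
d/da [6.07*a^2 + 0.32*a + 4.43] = 12.14*a + 0.32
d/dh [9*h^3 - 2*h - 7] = 27*h^2 - 2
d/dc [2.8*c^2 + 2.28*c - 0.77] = 5.6*c + 2.28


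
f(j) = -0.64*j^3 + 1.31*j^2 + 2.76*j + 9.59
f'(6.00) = -50.64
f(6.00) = -64.93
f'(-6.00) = -82.08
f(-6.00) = 178.43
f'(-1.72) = -7.43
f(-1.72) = 11.97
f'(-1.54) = -5.83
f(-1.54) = 10.78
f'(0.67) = 3.65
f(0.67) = 11.83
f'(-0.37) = 1.53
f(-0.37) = 8.78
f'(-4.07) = -39.71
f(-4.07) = 63.21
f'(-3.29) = -26.64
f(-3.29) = 37.48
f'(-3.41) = -28.50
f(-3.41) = 40.79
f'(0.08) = 2.96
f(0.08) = 9.82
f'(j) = -1.92*j^2 + 2.62*j + 2.76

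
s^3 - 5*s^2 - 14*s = s*(s - 7)*(s + 2)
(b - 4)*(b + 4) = b^2 - 16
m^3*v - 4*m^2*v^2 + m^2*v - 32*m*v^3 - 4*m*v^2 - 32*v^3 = (m - 8*v)*(m + 4*v)*(m*v + v)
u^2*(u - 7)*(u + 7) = u^4 - 49*u^2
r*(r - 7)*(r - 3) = r^3 - 10*r^2 + 21*r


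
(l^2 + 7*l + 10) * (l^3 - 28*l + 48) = l^5 + 7*l^4 - 18*l^3 - 148*l^2 + 56*l + 480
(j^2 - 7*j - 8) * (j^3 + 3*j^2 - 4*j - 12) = j^5 - 4*j^4 - 33*j^3 - 8*j^2 + 116*j + 96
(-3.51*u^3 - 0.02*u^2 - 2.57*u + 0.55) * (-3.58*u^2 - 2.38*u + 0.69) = 12.5658*u^5 + 8.4254*u^4 + 6.8263*u^3 + 4.1338*u^2 - 3.0823*u + 0.3795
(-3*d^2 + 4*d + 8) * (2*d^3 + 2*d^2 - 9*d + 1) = -6*d^5 + 2*d^4 + 51*d^3 - 23*d^2 - 68*d + 8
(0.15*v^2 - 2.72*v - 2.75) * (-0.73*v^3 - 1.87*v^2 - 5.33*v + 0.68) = -0.1095*v^5 + 1.7051*v^4 + 6.2944*v^3 + 19.7421*v^2 + 12.8079*v - 1.87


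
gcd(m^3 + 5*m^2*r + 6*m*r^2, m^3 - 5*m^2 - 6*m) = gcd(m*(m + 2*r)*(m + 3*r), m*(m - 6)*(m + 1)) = m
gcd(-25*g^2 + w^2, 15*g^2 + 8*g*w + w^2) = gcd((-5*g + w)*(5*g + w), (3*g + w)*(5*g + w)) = 5*g + w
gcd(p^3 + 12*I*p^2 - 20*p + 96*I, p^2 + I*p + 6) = p - 2*I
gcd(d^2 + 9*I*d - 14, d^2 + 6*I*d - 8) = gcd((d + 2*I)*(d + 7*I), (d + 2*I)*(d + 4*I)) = d + 2*I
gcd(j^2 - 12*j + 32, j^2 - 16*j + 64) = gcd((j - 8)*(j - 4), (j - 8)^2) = j - 8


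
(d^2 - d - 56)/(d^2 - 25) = (d^2 - d - 56)/(d^2 - 25)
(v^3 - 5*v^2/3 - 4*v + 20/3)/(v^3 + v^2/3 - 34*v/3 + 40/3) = (v + 2)/(v + 4)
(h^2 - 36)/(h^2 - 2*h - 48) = (h - 6)/(h - 8)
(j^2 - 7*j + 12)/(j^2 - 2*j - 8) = (j - 3)/(j + 2)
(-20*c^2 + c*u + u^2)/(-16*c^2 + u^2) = (5*c + u)/(4*c + u)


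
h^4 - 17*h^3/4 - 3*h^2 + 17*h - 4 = (h - 4)*(h - 2)*(h - 1/4)*(h + 2)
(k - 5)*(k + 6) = k^2 + k - 30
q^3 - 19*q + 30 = (q - 3)*(q - 2)*(q + 5)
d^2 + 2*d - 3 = (d - 1)*(d + 3)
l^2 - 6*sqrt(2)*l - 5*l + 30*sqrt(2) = (l - 5)*(l - 6*sqrt(2))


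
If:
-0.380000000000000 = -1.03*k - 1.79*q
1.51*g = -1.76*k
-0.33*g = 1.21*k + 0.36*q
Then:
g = 0.14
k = -0.12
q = 0.28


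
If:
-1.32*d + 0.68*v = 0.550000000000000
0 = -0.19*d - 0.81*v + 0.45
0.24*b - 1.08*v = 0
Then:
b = 2.62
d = -0.12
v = 0.58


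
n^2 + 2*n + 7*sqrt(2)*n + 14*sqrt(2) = (n + 2)*(n + 7*sqrt(2))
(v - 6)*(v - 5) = v^2 - 11*v + 30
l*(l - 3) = l^2 - 3*l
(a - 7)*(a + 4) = a^2 - 3*a - 28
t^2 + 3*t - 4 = (t - 1)*(t + 4)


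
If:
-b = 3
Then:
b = -3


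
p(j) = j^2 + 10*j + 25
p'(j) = 2*j + 10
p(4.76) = 95.26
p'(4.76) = 19.52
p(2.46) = 55.65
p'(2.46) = 14.92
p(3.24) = 67.90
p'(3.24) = 16.48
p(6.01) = 121.22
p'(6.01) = 22.02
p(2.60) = 57.76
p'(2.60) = 15.20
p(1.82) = 46.51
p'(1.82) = 13.64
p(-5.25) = 0.06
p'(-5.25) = -0.50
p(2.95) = 63.20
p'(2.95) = 15.90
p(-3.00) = 4.00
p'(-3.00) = 4.00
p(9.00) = 196.00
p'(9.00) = 28.00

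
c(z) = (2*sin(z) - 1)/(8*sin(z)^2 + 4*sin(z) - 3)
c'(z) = (-16*sin(z)*cos(z) - 4*cos(z))*(2*sin(z) - 1)/(8*sin(z)^2 + 4*sin(z) - 3)^2 + 2*cos(z)/(8*sin(z)^2 + 4*sin(z) - 3)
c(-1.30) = -5.11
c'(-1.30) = -26.26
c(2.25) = 0.11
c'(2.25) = -0.02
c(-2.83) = 0.46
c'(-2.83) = 0.66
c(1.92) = 0.11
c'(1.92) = 0.01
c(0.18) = 0.32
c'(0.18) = 0.08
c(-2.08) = 6.98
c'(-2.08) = 88.62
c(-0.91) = 2.20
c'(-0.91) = -11.00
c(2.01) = 0.11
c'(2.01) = 0.01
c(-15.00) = 1.04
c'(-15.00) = 2.96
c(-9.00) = 0.55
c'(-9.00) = 0.95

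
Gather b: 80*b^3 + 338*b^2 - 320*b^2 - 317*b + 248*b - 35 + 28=80*b^3 + 18*b^2 - 69*b - 7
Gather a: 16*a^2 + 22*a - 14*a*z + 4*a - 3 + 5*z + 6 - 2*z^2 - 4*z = 16*a^2 + a*(26 - 14*z) - 2*z^2 + z + 3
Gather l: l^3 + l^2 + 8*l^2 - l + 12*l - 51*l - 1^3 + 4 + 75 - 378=l^3 + 9*l^2 - 40*l - 300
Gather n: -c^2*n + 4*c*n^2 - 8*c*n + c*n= 4*c*n^2 + n*(-c^2 - 7*c)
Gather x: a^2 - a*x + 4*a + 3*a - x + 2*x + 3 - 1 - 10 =a^2 + 7*a + x*(1 - a) - 8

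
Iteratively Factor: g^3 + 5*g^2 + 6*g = (g + 3)*(g^2 + 2*g) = (g + 2)*(g + 3)*(g)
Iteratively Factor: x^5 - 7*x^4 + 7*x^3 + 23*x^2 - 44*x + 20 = (x - 1)*(x^4 - 6*x^3 + x^2 + 24*x - 20) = (x - 2)*(x - 1)*(x^3 - 4*x^2 - 7*x + 10) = (x - 2)*(x - 1)*(x + 2)*(x^2 - 6*x + 5) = (x - 5)*(x - 2)*(x - 1)*(x + 2)*(x - 1)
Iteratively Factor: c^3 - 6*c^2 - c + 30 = (c + 2)*(c^2 - 8*c + 15) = (c - 5)*(c + 2)*(c - 3)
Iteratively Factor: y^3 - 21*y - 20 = (y + 1)*(y^2 - y - 20) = (y + 1)*(y + 4)*(y - 5)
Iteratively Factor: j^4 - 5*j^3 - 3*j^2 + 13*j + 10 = (j - 2)*(j^3 - 3*j^2 - 9*j - 5) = (j - 2)*(j + 1)*(j^2 - 4*j - 5) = (j - 5)*(j - 2)*(j + 1)*(j + 1)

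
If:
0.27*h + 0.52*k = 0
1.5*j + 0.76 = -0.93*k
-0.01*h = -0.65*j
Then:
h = 1.65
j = 0.03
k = -0.86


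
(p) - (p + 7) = -7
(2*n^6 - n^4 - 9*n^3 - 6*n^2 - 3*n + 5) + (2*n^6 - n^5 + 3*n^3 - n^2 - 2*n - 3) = 4*n^6 - n^5 - n^4 - 6*n^3 - 7*n^2 - 5*n + 2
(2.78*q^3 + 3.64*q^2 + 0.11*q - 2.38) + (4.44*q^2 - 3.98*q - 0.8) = 2.78*q^3 + 8.08*q^2 - 3.87*q - 3.18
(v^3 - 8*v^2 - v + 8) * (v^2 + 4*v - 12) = v^5 - 4*v^4 - 45*v^3 + 100*v^2 + 44*v - 96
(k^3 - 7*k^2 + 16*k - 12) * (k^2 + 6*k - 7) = k^5 - k^4 - 33*k^3 + 133*k^2 - 184*k + 84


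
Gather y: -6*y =-6*y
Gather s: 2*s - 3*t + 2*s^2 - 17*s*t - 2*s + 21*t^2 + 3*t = 2*s^2 - 17*s*t + 21*t^2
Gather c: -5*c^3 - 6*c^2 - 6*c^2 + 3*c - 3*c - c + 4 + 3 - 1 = -5*c^3 - 12*c^2 - c + 6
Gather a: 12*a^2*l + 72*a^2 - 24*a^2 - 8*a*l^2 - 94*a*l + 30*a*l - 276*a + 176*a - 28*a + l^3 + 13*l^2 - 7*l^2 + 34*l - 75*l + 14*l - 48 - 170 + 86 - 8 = a^2*(12*l + 48) + a*(-8*l^2 - 64*l - 128) + l^3 + 6*l^2 - 27*l - 140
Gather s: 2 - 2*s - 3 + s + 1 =-s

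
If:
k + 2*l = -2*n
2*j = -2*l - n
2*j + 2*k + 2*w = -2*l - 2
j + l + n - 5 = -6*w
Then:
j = 7 - 19*w/2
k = 4 - 7*w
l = 31*w/2 - 12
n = 10 - 12*w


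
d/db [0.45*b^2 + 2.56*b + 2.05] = 0.9*b + 2.56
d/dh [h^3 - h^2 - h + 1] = 3*h^2 - 2*h - 1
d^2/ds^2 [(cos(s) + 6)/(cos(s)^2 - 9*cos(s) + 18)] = (-9*(1 - cos(2*s))^2*cos(s)/4 - 33*(1 - cos(2*s))^2/4 - 3047*cos(s)/2 - 123*cos(2*s) + 66*cos(3*s) + cos(5*s)/2 + 990)/((cos(s) - 6)^3*(cos(s) - 3)^3)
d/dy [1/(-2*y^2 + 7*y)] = (4*y - 7)/(y^2*(2*y - 7)^2)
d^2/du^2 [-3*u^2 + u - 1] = -6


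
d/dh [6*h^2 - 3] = 12*h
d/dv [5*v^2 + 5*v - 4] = 10*v + 5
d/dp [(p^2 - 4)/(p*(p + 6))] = 2*(3*p^2 + 4*p + 12)/(p^2*(p^2 + 12*p + 36))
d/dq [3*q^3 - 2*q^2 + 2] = q*(9*q - 4)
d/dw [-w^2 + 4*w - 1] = 4 - 2*w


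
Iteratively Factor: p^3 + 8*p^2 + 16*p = (p)*(p^2 + 8*p + 16) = p*(p + 4)*(p + 4)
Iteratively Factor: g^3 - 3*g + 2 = (g - 1)*(g^2 + g - 2) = (g - 1)^2*(g + 2)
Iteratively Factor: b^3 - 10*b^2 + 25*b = (b)*(b^2 - 10*b + 25) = b*(b - 5)*(b - 5)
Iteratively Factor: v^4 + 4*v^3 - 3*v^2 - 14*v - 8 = (v + 1)*(v^3 + 3*v^2 - 6*v - 8) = (v + 1)*(v + 4)*(v^2 - v - 2) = (v + 1)^2*(v + 4)*(v - 2)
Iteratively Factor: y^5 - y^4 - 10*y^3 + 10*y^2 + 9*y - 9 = (y + 1)*(y^4 - 2*y^3 - 8*y^2 + 18*y - 9) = (y - 1)*(y + 1)*(y^3 - y^2 - 9*y + 9) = (y - 1)*(y + 1)*(y + 3)*(y^2 - 4*y + 3) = (y - 1)^2*(y + 1)*(y + 3)*(y - 3)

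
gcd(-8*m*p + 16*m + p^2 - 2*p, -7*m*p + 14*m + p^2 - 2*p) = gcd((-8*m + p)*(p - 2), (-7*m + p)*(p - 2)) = p - 2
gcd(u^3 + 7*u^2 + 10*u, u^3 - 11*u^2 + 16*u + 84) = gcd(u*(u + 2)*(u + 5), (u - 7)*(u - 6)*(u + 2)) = u + 2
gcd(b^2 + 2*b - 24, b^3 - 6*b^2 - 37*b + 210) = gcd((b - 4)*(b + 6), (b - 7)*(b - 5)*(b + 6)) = b + 6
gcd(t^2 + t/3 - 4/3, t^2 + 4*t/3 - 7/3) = t - 1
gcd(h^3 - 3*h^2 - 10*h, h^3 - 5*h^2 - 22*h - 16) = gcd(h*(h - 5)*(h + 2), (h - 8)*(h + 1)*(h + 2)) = h + 2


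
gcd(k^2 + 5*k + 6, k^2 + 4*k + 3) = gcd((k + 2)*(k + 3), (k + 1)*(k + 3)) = k + 3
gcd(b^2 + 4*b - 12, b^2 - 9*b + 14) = b - 2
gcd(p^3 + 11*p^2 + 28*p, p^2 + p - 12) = p + 4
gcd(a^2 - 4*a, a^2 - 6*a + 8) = a - 4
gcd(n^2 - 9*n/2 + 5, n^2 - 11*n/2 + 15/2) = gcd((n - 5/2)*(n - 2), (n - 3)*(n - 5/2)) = n - 5/2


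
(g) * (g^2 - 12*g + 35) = g^3 - 12*g^2 + 35*g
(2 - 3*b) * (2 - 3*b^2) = 9*b^3 - 6*b^2 - 6*b + 4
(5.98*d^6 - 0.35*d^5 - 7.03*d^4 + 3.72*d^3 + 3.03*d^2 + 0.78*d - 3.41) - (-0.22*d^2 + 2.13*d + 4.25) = 5.98*d^6 - 0.35*d^5 - 7.03*d^4 + 3.72*d^3 + 3.25*d^2 - 1.35*d - 7.66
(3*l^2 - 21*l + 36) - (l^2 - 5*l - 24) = 2*l^2 - 16*l + 60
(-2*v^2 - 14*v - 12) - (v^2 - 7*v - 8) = -3*v^2 - 7*v - 4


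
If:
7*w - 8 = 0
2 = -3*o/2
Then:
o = -4/3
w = 8/7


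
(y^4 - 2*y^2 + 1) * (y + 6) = y^5 + 6*y^4 - 2*y^3 - 12*y^2 + y + 6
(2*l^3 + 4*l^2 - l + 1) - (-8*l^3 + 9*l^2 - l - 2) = 10*l^3 - 5*l^2 + 3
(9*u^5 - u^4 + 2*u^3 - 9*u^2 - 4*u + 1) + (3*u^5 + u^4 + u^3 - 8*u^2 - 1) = 12*u^5 + 3*u^3 - 17*u^2 - 4*u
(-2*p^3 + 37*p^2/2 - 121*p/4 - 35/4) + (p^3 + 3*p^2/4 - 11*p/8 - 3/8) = -p^3 + 77*p^2/4 - 253*p/8 - 73/8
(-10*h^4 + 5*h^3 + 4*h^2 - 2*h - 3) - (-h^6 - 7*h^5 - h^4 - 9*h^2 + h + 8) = h^6 + 7*h^5 - 9*h^4 + 5*h^3 + 13*h^2 - 3*h - 11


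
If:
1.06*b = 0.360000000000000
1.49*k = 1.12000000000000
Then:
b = 0.34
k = 0.75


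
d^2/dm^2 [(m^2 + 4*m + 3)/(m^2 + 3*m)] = 2/m^3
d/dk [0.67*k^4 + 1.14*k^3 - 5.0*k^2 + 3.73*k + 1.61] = 2.68*k^3 + 3.42*k^2 - 10.0*k + 3.73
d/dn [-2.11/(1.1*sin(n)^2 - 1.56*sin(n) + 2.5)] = (4.642*sin(n) - 3.2916)*cos(n)/(1.1*sin(n)^2 - 1.56*sin(n) + 2.5)^2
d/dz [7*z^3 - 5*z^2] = z*(21*z - 10)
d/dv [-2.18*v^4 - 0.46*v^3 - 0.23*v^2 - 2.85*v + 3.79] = -8.72*v^3 - 1.38*v^2 - 0.46*v - 2.85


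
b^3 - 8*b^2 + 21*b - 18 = (b - 3)^2*(b - 2)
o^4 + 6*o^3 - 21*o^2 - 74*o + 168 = (o - 3)*(o - 2)*(o + 4)*(o + 7)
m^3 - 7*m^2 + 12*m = m*(m - 4)*(m - 3)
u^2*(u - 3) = u^3 - 3*u^2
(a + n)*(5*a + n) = 5*a^2 + 6*a*n + n^2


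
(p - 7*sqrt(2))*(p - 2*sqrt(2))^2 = p^3 - 11*sqrt(2)*p^2 + 64*p - 56*sqrt(2)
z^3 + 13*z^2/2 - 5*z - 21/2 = (z - 3/2)*(z + 1)*(z + 7)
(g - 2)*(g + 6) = g^2 + 4*g - 12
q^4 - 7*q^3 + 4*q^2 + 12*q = q*(q - 6)*(q - 2)*(q + 1)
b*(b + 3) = b^2 + 3*b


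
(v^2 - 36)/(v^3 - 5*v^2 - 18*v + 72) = (v + 6)/(v^2 + v - 12)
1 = 1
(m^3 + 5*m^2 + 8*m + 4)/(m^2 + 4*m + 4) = m + 1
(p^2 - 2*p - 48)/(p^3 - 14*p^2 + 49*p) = (p^2 - 2*p - 48)/(p*(p^2 - 14*p + 49))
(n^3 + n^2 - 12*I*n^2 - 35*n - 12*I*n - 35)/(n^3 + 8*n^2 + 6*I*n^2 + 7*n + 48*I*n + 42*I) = (n^2 - 12*I*n - 35)/(n^2 + n*(7 + 6*I) + 42*I)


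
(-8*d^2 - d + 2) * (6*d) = -48*d^3 - 6*d^2 + 12*d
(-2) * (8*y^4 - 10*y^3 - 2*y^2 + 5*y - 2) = -16*y^4 + 20*y^3 + 4*y^2 - 10*y + 4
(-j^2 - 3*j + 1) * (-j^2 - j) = j^4 + 4*j^3 + 2*j^2 - j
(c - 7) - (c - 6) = -1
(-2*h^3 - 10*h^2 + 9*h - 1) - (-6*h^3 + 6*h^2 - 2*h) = 4*h^3 - 16*h^2 + 11*h - 1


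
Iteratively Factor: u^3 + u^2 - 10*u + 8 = (u + 4)*(u^2 - 3*u + 2) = (u - 2)*(u + 4)*(u - 1)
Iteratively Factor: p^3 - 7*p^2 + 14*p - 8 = (p - 1)*(p^2 - 6*p + 8) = (p - 2)*(p - 1)*(p - 4)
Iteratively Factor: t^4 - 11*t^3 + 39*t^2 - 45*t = (t - 3)*(t^3 - 8*t^2 + 15*t) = (t - 5)*(t - 3)*(t^2 - 3*t) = (t - 5)*(t - 3)^2*(t)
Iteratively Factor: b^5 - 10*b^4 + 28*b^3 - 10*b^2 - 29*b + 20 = (b + 1)*(b^4 - 11*b^3 + 39*b^2 - 49*b + 20) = (b - 1)*(b + 1)*(b^3 - 10*b^2 + 29*b - 20) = (b - 1)^2*(b + 1)*(b^2 - 9*b + 20) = (b - 5)*(b - 1)^2*(b + 1)*(b - 4)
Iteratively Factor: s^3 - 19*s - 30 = (s + 3)*(s^2 - 3*s - 10) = (s + 2)*(s + 3)*(s - 5)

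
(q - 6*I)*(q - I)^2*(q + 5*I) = q^4 - 3*I*q^3 + 27*q^2 - 59*I*q - 30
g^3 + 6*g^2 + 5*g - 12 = (g - 1)*(g + 3)*(g + 4)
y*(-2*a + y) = -2*a*y + y^2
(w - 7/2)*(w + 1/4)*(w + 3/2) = w^3 - 7*w^2/4 - 23*w/4 - 21/16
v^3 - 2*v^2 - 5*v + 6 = (v - 3)*(v - 1)*(v + 2)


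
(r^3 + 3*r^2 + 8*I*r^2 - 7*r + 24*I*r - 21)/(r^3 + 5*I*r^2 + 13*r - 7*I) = (r^2 + r*(3 + I) + 3*I)/(r^2 - 2*I*r - 1)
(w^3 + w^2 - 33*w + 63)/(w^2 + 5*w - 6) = (w^3 + w^2 - 33*w + 63)/(w^2 + 5*w - 6)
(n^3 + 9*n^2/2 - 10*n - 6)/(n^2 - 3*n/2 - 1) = n + 6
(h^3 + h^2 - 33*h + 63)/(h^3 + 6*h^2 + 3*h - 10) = (h^3 + h^2 - 33*h + 63)/(h^3 + 6*h^2 + 3*h - 10)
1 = 1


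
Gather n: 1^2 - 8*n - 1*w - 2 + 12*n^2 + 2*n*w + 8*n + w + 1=12*n^2 + 2*n*w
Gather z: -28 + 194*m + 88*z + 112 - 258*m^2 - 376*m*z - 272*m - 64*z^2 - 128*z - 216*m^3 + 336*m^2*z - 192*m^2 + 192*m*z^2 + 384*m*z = -216*m^3 - 450*m^2 - 78*m + z^2*(192*m - 64) + z*(336*m^2 + 8*m - 40) + 84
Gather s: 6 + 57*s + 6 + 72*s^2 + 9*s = 72*s^2 + 66*s + 12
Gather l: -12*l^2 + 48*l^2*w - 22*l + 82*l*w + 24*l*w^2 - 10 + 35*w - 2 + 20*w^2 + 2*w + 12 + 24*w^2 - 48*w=l^2*(48*w - 12) + l*(24*w^2 + 82*w - 22) + 44*w^2 - 11*w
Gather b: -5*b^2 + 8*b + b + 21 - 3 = -5*b^2 + 9*b + 18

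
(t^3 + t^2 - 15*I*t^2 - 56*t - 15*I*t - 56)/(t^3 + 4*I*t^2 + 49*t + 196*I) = (t^2 + t*(1 - 8*I) - 8*I)/(t^2 + 11*I*t - 28)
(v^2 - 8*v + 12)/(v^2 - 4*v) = (v^2 - 8*v + 12)/(v*(v - 4))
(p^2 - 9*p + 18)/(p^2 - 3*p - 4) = (-p^2 + 9*p - 18)/(-p^2 + 3*p + 4)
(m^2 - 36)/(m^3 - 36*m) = 1/m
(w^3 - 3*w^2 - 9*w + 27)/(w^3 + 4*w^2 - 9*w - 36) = (w - 3)/(w + 4)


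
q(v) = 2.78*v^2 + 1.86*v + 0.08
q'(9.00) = 51.90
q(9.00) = 242.00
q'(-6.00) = -31.50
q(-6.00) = 89.00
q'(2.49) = 15.70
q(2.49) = 21.95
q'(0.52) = 4.75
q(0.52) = 1.80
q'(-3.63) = -18.32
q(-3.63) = 29.96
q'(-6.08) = -31.94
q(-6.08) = 91.54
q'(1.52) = 10.31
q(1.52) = 9.33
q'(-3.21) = -15.99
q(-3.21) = 22.75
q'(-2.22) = -10.48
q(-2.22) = 9.65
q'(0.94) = 7.09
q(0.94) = 4.28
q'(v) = 5.56*v + 1.86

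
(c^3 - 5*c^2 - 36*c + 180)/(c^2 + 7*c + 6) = (c^2 - 11*c + 30)/(c + 1)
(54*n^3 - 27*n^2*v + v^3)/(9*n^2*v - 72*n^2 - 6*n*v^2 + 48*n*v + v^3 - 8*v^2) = (6*n + v)/(v - 8)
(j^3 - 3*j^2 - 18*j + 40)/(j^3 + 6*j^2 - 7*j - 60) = (j^2 - 7*j + 10)/(j^2 + 2*j - 15)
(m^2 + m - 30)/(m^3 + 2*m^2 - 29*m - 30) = 1/(m + 1)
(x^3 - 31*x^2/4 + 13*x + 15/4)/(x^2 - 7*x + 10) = (4*x^2 - 11*x - 3)/(4*(x - 2))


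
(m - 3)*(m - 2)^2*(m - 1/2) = m^4 - 15*m^3/2 + 39*m^2/2 - 20*m + 6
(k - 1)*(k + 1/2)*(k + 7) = k^3 + 13*k^2/2 - 4*k - 7/2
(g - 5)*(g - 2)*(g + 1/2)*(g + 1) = g^4 - 11*g^3/2 + 23*g/2 + 5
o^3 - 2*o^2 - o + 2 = (o - 2)*(o - 1)*(o + 1)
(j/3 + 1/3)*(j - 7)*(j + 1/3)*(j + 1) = j^4/3 - 14*j^3/9 - 44*j^2/9 - 34*j/9 - 7/9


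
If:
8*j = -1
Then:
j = -1/8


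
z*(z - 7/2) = z^2 - 7*z/2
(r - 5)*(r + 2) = r^2 - 3*r - 10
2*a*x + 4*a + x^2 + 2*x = (2*a + x)*(x + 2)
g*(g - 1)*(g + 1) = g^3 - g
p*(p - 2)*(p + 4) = p^3 + 2*p^2 - 8*p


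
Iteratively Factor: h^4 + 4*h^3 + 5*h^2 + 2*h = (h + 2)*(h^3 + 2*h^2 + h) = (h + 1)*(h + 2)*(h^2 + h) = (h + 1)^2*(h + 2)*(h)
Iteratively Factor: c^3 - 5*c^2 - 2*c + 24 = (c - 3)*(c^2 - 2*c - 8) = (c - 4)*(c - 3)*(c + 2)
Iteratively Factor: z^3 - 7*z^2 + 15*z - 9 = (z - 3)*(z^2 - 4*z + 3) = (z - 3)^2*(z - 1)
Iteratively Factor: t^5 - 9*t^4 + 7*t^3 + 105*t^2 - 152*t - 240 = (t - 5)*(t^4 - 4*t^3 - 13*t^2 + 40*t + 48) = (t - 5)*(t - 4)*(t^3 - 13*t - 12) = (t - 5)*(t - 4)*(t + 1)*(t^2 - t - 12) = (t - 5)*(t - 4)*(t + 1)*(t + 3)*(t - 4)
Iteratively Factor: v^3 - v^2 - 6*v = (v - 3)*(v^2 + 2*v) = v*(v - 3)*(v + 2)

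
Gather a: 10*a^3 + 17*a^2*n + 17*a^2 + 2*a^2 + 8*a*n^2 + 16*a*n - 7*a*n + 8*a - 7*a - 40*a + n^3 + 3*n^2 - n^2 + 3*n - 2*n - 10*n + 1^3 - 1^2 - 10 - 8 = 10*a^3 + a^2*(17*n + 19) + a*(8*n^2 + 9*n - 39) + n^3 + 2*n^2 - 9*n - 18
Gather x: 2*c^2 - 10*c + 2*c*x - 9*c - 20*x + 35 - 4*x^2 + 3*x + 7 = 2*c^2 - 19*c - 4*x^2 + x*(2*c - 17) + 42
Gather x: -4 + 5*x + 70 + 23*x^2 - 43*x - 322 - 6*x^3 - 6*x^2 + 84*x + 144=-6*x^3 + 17*x^2 + 46*x - 112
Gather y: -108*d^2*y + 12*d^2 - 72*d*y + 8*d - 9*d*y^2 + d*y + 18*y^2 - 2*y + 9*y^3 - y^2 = 12*d^2 + 8*d + 9*y^3 + y^2*(17 - 9*d) + y*(-108*d^2 - 71*d - 2)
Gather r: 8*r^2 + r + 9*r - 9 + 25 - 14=8*r^2 + 10*r + 2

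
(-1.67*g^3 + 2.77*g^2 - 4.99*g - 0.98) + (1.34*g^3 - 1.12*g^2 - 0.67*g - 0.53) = -0.33*g^3 + 1.65*g^2 - 5.66*g - 1.51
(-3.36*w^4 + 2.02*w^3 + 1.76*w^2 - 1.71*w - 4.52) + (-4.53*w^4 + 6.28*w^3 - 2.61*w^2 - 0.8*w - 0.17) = -7.89*w^4 + 8.3*w^3 - 0.85*w^2 - 2.51*w - 4.69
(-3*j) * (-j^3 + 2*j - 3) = 3*j^4 - 6*j^2 + 9*j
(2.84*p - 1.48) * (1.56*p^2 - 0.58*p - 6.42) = 4.4304*p^3 - 3.956*p^2 - 17.3744*p + 9.5016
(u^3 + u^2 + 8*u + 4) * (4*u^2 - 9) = 4*u^5 + 4*u^4 + 23*u^3 + 7*u^2 - 72*u - 36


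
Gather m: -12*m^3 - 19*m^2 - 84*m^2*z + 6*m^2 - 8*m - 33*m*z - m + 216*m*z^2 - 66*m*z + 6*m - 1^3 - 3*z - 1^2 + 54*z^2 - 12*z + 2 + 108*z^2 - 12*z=-12*m^3 + m^2*(-84*z - 13) + m*(216*z^2 - 99*z - 3) + 162*z^2 - 27*z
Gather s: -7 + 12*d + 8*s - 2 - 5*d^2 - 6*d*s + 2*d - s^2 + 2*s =-5*d^2 + 14*d - s^2 + s*(10 - 6*d) - 9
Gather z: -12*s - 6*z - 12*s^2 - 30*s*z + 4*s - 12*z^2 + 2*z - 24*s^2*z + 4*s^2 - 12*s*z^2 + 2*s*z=-8*s^2 - 8*s + z^2*(-12*s - 12) + z*(-24*s^2 - 28*s - 4)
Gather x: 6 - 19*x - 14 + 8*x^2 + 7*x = 8*x^2 - 12*x - 8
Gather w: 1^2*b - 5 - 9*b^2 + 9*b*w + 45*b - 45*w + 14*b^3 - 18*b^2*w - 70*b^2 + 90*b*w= 14*b^3 - 79*b^2 + 46*b + w*(-18*b^2 + 99*b - 45) - 5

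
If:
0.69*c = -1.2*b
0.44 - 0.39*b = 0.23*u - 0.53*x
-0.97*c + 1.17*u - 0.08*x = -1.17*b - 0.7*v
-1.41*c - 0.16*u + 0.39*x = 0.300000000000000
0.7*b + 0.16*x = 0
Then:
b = 0.23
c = -0.40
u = -0.80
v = 0.28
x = -1.01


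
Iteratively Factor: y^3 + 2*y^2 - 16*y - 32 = (y + 4)*(y^2 - 2*y - 8) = (y + 2)*(y + 4)*(y - 4)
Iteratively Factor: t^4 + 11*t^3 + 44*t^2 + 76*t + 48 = (t + 2)*(t^3 + 9*t^2 + 26*t + 24) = (t + 2)*(t + 3)*(t^2 + 6*t + 8) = (t + 2)*(t + 3)*(t + 4)*(t + 2)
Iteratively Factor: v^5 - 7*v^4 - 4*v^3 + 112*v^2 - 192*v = (v - 4)*(v^4 - 3*v^3 - 16*v^2 + 48*v) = v*(v - 4)*(v^3 - 3*v^2 - 16*v + 48) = v*(v - 4)^2*(v^2 + v - 12) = v*(v - 4)^2*(v - 3)*(v + 4)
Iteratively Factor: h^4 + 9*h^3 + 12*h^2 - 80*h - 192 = (h + 4)*(h^3 + 5*h^2 - 8*h - 48) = (h + 4)^2*(h^2 + h - 12) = (h - 3)*(h + 4)^2*(h + 4)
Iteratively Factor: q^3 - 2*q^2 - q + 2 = (q + 1)*(q^2 - 3*q + 2) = (q - 2)*(q + 1)*(q - 1)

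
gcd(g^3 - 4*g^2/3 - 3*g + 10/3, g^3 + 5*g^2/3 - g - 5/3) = g^2 + 2*g/3 - 5/3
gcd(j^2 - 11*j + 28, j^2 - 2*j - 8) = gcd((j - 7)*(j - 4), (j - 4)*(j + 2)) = j - 4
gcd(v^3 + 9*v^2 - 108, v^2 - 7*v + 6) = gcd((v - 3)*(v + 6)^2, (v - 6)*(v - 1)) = 1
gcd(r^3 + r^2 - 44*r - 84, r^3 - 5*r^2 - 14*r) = r^2 - 5*r - 14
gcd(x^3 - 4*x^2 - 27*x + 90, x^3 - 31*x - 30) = x^2 - x - 30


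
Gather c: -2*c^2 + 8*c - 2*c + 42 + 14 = -2*c^2 + 6*c + 56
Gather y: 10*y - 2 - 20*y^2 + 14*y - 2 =-20*y^2 + 24*y - 4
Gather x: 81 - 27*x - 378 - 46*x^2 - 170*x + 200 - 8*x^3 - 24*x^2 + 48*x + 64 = -8*x^3 - 70*x^2 - 149*x - 33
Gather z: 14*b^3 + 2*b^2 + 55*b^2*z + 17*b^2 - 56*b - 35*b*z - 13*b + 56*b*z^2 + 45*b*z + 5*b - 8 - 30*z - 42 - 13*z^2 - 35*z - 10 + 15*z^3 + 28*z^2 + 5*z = 14*b^3 + 19*b^2 - 64*b + 15*z^3 + z^2*(56*b + 15) + z*(55*b^2 + 10*b - 60) - 60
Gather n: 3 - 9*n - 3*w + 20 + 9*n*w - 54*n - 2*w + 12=n*(9*w - 63) - 5*w + 35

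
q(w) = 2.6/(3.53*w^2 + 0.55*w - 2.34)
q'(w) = 2.6*(-7.06*w - 0.55)/(3.53*w^2 + 0.55*w - 2.34)^2 = (-18.356*w - 1.43)/(3.53*w^2 + 0.55*w - 2.34)^2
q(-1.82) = 0.31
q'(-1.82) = 0.46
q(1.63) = 0.33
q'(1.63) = -0.50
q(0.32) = -1.44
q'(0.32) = -2.25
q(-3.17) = 0.08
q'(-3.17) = 0.06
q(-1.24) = 1.08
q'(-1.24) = 3.69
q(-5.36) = 0.03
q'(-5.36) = 0.01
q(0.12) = -1.17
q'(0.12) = -0.74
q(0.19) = -1.23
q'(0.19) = -1.11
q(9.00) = 0.01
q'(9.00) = -0.00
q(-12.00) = 0.01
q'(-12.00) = 0.00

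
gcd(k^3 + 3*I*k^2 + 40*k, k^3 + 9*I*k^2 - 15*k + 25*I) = 1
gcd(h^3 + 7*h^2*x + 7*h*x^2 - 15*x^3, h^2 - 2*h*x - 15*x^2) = h + 3*x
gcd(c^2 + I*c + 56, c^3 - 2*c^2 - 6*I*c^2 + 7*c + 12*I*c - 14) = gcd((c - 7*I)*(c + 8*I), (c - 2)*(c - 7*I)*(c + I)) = c - 7*I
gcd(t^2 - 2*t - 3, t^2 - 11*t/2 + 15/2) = t - 3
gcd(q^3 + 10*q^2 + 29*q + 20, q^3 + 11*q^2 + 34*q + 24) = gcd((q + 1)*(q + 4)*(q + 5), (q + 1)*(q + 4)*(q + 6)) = q^2 + 5*q + 4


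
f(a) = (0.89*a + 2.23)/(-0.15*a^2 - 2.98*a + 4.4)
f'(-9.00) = 0.04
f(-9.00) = -0.30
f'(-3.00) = 0.07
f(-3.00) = -0.04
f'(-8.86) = 0.04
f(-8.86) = -0.30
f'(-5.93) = 0.04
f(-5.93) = -0.18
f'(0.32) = 0.92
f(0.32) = 0.73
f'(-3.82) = 0.05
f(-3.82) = -0.09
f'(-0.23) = 0.40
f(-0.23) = 0.40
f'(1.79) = 6.09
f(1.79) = -2.70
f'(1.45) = 211.41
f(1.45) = -14.89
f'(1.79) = 6.09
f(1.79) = -2.70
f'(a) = (0.3*a + 2.98)*(0.89*a + 2.23)/(-0.15*a^2 - 2.98*a + 4.4)^2 + 0.89/(-0.15*a^2 - 2.98*a + 4.4) = (0.1335*a^2 + 0.669*a + 10.5614)/(0.0225*a^4 + 0.894*a^3 + 7.5604*a^2 - 26.224*a + 19.36)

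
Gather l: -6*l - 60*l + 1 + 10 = 11 - 66*l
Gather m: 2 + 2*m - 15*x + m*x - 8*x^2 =m*(x + 2) - 8*x^2 - 15*x + 2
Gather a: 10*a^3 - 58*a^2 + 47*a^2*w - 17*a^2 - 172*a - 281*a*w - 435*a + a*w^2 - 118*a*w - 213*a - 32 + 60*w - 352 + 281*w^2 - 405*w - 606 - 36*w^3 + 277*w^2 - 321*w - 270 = 10*a^3 + a^2*(47*w - 75) + a*(w^2 - 399*w - 820) - 36*w^3 + 558*w^2 - 666*w - 1260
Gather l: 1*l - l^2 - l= -l^2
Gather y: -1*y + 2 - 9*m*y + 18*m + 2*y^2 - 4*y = 18*m + 2*y^2 + y*(-9*m - 5) + 2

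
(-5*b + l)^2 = 25*b^2 - 10*b*l + l^2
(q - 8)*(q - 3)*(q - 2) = q^3 - 13*q^2 + 46*q - 48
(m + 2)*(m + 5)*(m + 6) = m^3 + 13*m^2 + 52*m + 60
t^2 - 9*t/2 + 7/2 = (t - 7/2)*(t - 1)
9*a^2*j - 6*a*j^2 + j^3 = j*(-3*a + j)^2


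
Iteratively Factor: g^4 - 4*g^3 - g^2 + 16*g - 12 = (g + 2)*(g^3 - 6*g^2 + 11*g - 6) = (g - 1)*(g + 2)*(g^2 - 5*g + 6) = (g - 3)*(g - 1)*(g + 2)*(g - 2)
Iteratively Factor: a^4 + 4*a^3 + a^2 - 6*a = (a - 1)*(a^3 + 5*a^2 + 6*a) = (a - 1)*(a + 2)*(a^2 + 3*a) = a*(a - 1)*(a + 2)*(a + 3)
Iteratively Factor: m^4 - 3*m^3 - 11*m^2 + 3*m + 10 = (m - 5)*(m^3 + 2*m^2 - m - 2) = (m - 5)*(m + 1)*(m^2 + m - 2) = (m - 5)*(m + 1)*(m + 2)*(m - 1)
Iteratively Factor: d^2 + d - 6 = (d - 2)*(d + 3)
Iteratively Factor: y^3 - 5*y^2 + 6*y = (y)*(y^2 - 5*y + 6) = y*(y - 2)*(y - 3)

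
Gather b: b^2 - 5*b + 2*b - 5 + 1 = b^2 - 3*b - 4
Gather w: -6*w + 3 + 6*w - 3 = 0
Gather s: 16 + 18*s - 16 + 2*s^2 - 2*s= 2*s^2 + 16*s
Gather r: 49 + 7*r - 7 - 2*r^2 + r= -2*r^2 + 8*r + 42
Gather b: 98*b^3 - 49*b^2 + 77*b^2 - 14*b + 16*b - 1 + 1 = 98*b^3 + 28*b^2 + 2*b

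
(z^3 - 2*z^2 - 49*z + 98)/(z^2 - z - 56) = (z^2 - 9*z + 14)/(z - 8)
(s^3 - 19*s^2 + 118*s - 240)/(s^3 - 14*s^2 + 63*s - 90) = (s - 8)/(s - 3)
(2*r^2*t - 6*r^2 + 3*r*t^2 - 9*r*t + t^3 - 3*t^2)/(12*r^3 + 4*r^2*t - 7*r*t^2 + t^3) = (2*r*t - 6*r + t^2 - 3*t)/(12*r^2 - 8*r*t + t^2)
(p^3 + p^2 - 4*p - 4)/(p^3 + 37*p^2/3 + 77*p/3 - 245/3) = 3*(p^3 + p^2 - 4*p - 4)/(3*p^3 + 37*p^2 + 77*p - 245)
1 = 1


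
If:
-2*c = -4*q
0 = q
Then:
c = 0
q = 0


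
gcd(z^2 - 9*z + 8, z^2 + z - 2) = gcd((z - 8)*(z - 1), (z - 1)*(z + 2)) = z - 1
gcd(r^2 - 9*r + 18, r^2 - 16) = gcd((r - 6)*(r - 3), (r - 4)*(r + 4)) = 1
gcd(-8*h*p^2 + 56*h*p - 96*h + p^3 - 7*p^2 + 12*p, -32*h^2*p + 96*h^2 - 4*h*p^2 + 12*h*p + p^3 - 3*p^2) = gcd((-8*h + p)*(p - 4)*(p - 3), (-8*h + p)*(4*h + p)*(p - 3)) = -8*h*p + 24*h + p^2 - 3*p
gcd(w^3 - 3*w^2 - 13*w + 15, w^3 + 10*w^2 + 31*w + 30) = w + 3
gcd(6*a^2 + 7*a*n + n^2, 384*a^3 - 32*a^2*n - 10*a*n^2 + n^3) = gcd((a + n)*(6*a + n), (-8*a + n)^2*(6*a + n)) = 6*a + n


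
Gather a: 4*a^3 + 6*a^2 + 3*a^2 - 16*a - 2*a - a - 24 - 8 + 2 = 4*a^3 + 9*a^2 - 19*a - 30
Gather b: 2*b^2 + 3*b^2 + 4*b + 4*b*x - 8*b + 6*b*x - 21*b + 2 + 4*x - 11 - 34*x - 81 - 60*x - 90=5*b^2 + b*(10*x - 25) - 90*x - 180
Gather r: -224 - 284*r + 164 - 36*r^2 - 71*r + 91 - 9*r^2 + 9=-45*r^2 - 355*r + 40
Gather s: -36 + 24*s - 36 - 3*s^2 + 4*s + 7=-3*s^2 + 28*s - 65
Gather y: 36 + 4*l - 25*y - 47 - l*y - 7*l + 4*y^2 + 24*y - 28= -3*l + 4*y^2 + y*(-l - 1) - 39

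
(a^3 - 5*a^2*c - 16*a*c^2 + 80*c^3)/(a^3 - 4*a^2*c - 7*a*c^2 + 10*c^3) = (a^2 - 16*c^2)/(a^2 + a*c - 2*c^2)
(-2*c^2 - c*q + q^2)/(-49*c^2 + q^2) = (2*c^2 + c*q - q^2)/(49*c^2 - q^2)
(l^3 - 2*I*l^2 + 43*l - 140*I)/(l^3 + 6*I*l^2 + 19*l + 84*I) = (l - 5*I)/(l + 3*I)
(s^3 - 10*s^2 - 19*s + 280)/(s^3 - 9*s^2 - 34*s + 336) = (s + 5)/(s + 6)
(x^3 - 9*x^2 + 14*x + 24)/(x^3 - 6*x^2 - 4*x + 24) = (x^2 - 3*x - 4)/(x^2 - 4)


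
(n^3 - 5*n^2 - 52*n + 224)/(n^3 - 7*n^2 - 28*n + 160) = (n + 7)/(n + 5)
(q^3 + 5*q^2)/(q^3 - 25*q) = q/(q - 5)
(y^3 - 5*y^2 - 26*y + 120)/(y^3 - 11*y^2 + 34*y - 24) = (y + 5)/(y - 1)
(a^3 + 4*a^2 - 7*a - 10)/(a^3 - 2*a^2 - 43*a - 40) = (a - 2)/(a - 8)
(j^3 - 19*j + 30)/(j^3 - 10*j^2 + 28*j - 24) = (j^2 + 2*j - 15)/(j^2 - 8*j + 12)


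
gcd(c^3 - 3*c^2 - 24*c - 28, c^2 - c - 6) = c + 2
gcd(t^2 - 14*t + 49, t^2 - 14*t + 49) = t^2 - 14*t + 49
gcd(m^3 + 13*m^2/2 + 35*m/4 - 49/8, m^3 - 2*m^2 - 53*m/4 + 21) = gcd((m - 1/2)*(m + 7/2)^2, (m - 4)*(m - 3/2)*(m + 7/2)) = m + 7/2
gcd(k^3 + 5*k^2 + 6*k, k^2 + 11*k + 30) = 1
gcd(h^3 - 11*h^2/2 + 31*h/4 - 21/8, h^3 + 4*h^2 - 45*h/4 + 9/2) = h^2 - 2*h + 3/4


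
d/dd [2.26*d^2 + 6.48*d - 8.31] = 4.52*d + 6.48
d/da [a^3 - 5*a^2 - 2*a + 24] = 3*a^2 - 10*a - 2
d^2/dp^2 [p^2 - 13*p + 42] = 2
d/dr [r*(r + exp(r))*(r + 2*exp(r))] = 3*r^2*exp(r) + 3*r^2 + 4*r*exp(2*r) + 6*r*exp(r) + 2*exp(2*r)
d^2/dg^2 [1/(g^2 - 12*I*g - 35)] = 2*(g^2 - 12*I*g - 4*(g - 6*I)^2 - 35)/(-g^2 + 12*I*g + 35)^3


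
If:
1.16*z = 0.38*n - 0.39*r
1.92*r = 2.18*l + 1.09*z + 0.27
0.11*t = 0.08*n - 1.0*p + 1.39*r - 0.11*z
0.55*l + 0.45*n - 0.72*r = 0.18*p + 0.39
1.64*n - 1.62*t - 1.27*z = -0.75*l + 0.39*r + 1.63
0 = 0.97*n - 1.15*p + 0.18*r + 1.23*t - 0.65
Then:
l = -0.57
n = 1.02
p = -0.28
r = -0.27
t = -0.50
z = 0.43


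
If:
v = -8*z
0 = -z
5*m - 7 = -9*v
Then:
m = 7/5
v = 0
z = 0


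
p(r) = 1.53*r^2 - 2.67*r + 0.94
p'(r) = 3.06*r - 2.67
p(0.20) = 0.47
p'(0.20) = -2.06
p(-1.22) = 6.47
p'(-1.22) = -6.40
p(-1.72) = 10.06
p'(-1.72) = -7.93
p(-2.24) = 14.60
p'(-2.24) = -9.52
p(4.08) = 15.52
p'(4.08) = 9.81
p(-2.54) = 17.59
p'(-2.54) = -10.44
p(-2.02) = 12.58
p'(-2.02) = -8.85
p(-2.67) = 18.98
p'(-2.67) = -10.84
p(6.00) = 40.00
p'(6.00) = 15.69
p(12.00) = 189.22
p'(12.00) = 34.05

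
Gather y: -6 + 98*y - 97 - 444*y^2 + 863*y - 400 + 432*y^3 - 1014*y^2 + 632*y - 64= 432*y^3 - 1458*y^2 + 1593*y - 567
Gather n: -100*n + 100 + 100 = 200 - 100*n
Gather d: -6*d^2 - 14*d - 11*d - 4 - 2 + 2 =-6*d^2 - 25*d - 4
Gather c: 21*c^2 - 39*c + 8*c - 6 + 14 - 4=21*c^2 - 31*c + 4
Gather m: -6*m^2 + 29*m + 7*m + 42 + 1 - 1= -6*m^2 + 36*m + 42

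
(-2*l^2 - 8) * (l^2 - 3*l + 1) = -2*l^4 + 6*l^3 - 10*l^2 + 24*l - 8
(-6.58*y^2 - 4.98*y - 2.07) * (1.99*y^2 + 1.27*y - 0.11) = -13.0942*y^4 - 18.2668*y^3 - 9.7201*y^2 - 2.0811*y + 0.2277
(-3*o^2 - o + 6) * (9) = -27*o^2 - 9*o + 54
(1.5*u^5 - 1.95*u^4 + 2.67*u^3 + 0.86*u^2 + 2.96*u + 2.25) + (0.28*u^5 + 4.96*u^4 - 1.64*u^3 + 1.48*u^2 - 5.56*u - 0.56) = 1.78*u^5 + 3.01*u^4 + 1.03*u^3 + 2.34*u^2 - 2.6*u + 1.69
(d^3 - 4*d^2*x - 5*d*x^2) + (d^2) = d^3 - 4*d^2*x + d^2 - 5*d*x^2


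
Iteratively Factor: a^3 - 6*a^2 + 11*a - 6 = (a - 1)*(a^2 - 5*a + 6) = (a - 2)*(a - 1)*(a - 3)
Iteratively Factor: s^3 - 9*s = (s + 3)*(s^2 - 3*s) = (s - 3)*(s + 3)*(s)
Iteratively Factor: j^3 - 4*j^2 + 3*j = (j - 1)*(j^2 - 3*j) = j*(j - 1)*(j - 3)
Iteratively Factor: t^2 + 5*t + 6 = (t + 2)*(t + 3)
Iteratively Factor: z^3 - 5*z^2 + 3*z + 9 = (z + 1)*(z^2 - 6*z + 9) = (z - 3)*(z + 1)*(z - 3)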